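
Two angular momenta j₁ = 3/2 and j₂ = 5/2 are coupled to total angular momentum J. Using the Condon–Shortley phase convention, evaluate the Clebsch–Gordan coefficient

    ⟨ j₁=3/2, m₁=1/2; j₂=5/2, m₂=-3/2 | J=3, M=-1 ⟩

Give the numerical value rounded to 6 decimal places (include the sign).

+0.639010  (= +√(49/120))

√[7·1!2!4!/8! · 2!1!1!4!2!4!] = √(96/5)
  +(−1)^0/∏(0,1,1,1,1,3)! = 1/6  (running 1/6)
  +(−1)^1/∏(1,0,0,0,2,4)! = -1/48  (running 7/48)
⟨..|..⟩ = √(96/5)·(7/48) = +0.639010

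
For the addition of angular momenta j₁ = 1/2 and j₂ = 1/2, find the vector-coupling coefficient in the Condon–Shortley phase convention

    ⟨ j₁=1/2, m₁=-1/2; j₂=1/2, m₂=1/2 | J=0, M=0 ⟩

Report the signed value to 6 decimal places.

j₁+j₂−J=1  J+j₁−j₂=0  J−j₁+j₂=0  j₁+j₂+J+1=2
(j₁±m₁, j₂±m₂, J±M) = (0,1,1,0,0,0)
P² = 1/2
sum k=1..1:
  [1] −1/1 = -1
S = -1
C² = P²·S² = 1/2 ; C = -0.707107

-0.707107  (= −√(1/2))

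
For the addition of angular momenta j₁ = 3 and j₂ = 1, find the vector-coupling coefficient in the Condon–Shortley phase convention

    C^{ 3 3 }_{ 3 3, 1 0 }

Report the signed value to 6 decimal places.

+0.866025

j₁+j₂−J=1  J+j₁−j₂=5  J−j₁+j₂=1  j₁+j₂+J+1=8
(j₁±m₁, j₂±m₂, J±M) = (6,0,1,1,6,0)
P² = 10800
sum k=0..0:
  [0] +1/120 = 1/120
S = 1/120
C² = P²·S² = 3/4 ; C = +0.866025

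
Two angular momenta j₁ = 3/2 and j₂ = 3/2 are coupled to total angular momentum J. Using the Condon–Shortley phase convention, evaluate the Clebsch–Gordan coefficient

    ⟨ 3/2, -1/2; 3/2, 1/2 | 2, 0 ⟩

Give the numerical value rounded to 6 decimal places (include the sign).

-0.500000  (= −√(1/4))

√[5·1!2!2!/6! · 1!2!2!1!2!2!] = √(4/9)
  +(−1)^0/∏(0,1,2,2,0,0)! = 1/4  (running 1/4)
  +(−1)^1/∏(1,0,1,1,1,1)! = -1  (running -3/4)
⟨..|..⟩ = √(4/9)·(-3/4) = -0.500000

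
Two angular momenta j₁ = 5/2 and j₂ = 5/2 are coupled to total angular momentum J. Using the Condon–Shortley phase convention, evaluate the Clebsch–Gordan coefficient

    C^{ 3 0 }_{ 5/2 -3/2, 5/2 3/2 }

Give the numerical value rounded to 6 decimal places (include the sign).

+0.521749  (= +√(49/180))

triangle: 2!*3!*3!/9! = 72/362880
(j±m)!: 1!*4!*4!*1!*3!*3! = 20736
prefactor² = (2J+1)*Δ*N² = 144/5
  k=1: −1/(1!*1!*3!*3!*0!*0!) = -1/36
  k=2: +1/(2!*0!*2!*2!*1!*1!) = 1/8
Σ = 7/72  ⇒  CG² = 144/5*7/72² = 49/180
CG = +√(49/180) = +0.521749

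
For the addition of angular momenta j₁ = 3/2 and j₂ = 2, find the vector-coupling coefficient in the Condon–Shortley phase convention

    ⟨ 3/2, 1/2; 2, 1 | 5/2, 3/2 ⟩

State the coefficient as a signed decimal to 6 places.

triangle: 1!·2!·3!/7! = 12/5040
(j±m)!: 2!·1!·3!·1!·4!·1! = 288
prefactor² = (2J+1)·Δ·N² = 144/35
  k=0: +1/(0!·1!·1!·3!·1!·0!) = 1/6
  k=1: −1/(1!·0!·0!·2!·2!·1!) = -1/4
Σ = -1/12  ⇒  CG² = 144/35·(-1/12)² = 1/35
CG = −√(1/35) = -0.169031

−√(1/35) = -0.169031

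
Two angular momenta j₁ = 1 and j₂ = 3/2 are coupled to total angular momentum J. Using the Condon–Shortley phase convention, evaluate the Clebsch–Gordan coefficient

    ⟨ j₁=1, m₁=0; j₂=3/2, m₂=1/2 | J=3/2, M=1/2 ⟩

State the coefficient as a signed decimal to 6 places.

−√(1/15) = -0.258199

j₁+j₂−J=1  J+j₁−j₂=1  J−j₁+j₂=2  j₁+j₂+J+1=5
(j₁±m₁, j₂±m₂, J±M) = (1,1,2,1,2,1)
P² = 4/15
sum k=0..1:
  [0] +1/2 = 1/2
  [1] −1/1 = -1
S = -1/2
C² = P²·S² = 1/15 ; C = -0.258199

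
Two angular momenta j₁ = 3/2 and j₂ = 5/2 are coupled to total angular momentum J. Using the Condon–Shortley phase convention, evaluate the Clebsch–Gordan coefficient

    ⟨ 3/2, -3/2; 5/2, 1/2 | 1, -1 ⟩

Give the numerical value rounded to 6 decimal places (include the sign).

-0.223607

√[3·3!0!2!/6! · 0!3!3!2!0!2!] = √(36/5)
  +(−1)^3/∏(3,0,0,0,0,2)! = -1/12  (running -1/12)
⟨..|..⟩ = √(36/5)·(-1/12) = -0.223607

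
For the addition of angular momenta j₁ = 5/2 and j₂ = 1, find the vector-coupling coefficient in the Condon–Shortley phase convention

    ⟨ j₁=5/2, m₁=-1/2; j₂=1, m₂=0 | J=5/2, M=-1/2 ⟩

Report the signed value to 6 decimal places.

√[6·1!4!1!/7! · 2!3!1!1!2!3!] = √(144/35)
  +(−1)^0/∏(0,1,3,1,1,0)! = 1/6  (running 1/6)
  +(−1)^1/∏(1,0,2,0,2,1)! = -1/4  (running -1/12)
⟨..|..⟩ = √(144/35)·(-1/12) = -0.169031

-0.169031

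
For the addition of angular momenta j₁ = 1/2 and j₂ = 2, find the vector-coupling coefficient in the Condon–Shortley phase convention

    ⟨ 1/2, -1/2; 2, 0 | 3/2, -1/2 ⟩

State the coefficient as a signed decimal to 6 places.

√[4·1!0!3!/5! · 0!1!2!2!1!2!] = √(8/5)
  +(−1)^1/∏(1,0,0,1,0,2)! = -1/2  (running -1/2)
⟨..|..⟩ = √(8/5)·(-1/2) = -0.632456

−√(2/5) = -0.632456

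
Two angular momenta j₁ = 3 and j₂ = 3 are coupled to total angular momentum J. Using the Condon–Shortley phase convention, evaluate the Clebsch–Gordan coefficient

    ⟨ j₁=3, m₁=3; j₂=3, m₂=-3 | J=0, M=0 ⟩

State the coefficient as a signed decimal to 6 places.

√[1·6!0!0!/7! · 6!0!0!6!0!0!] = √(518400/7)
  +(−1)^0/∏(0,6,0,0,0,0)! = 1/720  (running 1/720)
⟨..|..⟩ = √(518400/7)·(1/720) = +0.377964

+√(1/7) ≈ +0.377964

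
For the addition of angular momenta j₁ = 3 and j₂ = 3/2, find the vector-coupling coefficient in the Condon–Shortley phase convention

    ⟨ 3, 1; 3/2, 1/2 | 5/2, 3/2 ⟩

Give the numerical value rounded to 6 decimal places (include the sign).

j₁+j₂−J=2  J+j₁−j₂=4  J−j₁+j₂=1  j₁+j₂+J+1=8
(j₁±m₁, j₂±m₂, J±M) = (4,2,2,1,4,1)
P² = 576/35
sum k=1..2:
  [1] −1/6 = -1/6
  [2] +1/48 = 1/48
S = -7/48
C² = P²·S² = 7/20 ; C = -0.591608

-0.591608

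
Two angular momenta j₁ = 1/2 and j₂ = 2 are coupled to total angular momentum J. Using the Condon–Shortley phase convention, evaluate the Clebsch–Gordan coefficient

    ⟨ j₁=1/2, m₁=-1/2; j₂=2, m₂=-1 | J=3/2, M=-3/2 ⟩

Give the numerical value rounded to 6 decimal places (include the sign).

−√(1/5) = -0.447214

triangle: 1!×0!×3!/5! = 6/120
(j±m)!: 0!×1!×1!×3!×0!×3! = 36
prefactor² = (2J+1)×Δ×N² = 36/5
  k=1: −1/(1!×0!×0!×0!×0!×3!) = -1/6
Σ = -1/6  ⇒  CG² = 36/5×(-1/6)² = 1/5
CG = −√(1/5) = -0.447214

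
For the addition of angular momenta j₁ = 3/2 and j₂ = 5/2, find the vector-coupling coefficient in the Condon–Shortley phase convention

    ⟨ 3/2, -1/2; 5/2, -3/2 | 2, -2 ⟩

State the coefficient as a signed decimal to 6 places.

j₁+j₂−J=2  J+j₁−j₂=1  J−j₁+j₂=3  j₁+j₂+J+1=7
(j₁±m₁, j₂±m₂, J±M) = (1,2,1,4,0,4)
P² = 96/7
sum k=1..1:
  [1] −1/6 = -1/6
S = -1/6
C² = P²·S² = 8/21 ; C = -0.617213

-0.617213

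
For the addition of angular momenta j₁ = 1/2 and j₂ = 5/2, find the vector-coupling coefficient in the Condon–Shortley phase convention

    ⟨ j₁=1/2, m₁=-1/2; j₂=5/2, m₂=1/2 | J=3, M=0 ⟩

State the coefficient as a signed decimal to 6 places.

+0.707107

triangle: 0!×1!×5!/7! = 120/5040
(j±m)!: 0!×1!×3!×2!×3!×3! = 432
prefactor² = (2J+1)×Δ×N² = 72
  k=0: +1/(0!×0!×1!×3!×0!×2!) = 1/12
Σ = 1/12  ⇒  CG² = 72×1/12² = 1/2
CG = +√(1/2) = +0.707107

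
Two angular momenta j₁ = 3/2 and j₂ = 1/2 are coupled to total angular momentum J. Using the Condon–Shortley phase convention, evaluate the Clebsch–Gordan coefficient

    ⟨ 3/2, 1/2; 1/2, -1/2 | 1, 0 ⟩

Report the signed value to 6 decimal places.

+√(1/2) ≈ +0.707107

j₁+j₂−J=1  J+j₁−j₂=2  J−j₁+j₂=0  j₁+j₂+J+1=4
(j₁±m₁, j₂±m₂, J±M) = (2,1,0,1,1,1)
P² = 1/2
sum k=0..0:
  [0] +1/1 = 1
S = 1
C² = P²·S² = 1/2 ; C = +0.707107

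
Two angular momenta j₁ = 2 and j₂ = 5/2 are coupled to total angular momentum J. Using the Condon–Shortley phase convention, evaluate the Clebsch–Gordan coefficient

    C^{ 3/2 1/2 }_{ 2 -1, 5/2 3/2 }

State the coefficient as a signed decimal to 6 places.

+0.138013  (= +√(2/105))

j₁+j₂−J=3  J+j₁−j₂=1  J−j₁+j₂=2  j₁+j₂+J+1=7
(j₁±m₁, j₂±m₂, J±M) = (1,3,4,1,2,1)
P² = 96/35
sum k=2..3:
  [2] +1/4 = 1/4
  [3] −1/6 = -1/6
S = 1/12
C² = P²·S² = 2/105 ; C = +0.138013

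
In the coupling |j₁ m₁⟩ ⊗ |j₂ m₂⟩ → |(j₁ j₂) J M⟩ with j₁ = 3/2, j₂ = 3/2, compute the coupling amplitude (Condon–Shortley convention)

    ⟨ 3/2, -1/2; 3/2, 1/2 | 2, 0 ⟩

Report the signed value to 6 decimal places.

triangle: 1!*2!*2!/6! = 4/720
(j±m)!: 1!*2!*2!*1!*2!*2! = 16
prefactor² = (2J+1)*Δ*N² = 4/9
  k=0: +1/(0!*1!*2!*2!*0!*0!) = 1/4
  k=1: −1/(1!*0!*1!*1!*1!*1!) = -1
Σ = -3/4  ⇒  CG² = 4/9*(-3/4)² = 1/4
CG = −√(1/4) = -0.500000

−√(1/4) = -0.500000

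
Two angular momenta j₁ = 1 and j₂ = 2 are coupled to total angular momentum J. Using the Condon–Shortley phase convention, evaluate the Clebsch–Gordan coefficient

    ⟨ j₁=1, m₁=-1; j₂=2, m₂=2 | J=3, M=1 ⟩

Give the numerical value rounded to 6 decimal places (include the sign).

triangle: 0!×2!×4!/7! = 48/5040
(j±m)!: 0!×2!×4!×0!×4!×2! = 2304
prefactor² = (2J+1)×Δ×N² = 768/5
  k=0: +1/(0!×0!×2!×4!×0!×0!) = 1/48
Σ = 1/48  ⇒  CG² = 768/5×1/48² = 1/15
CG = +√(1/15) = +0.258199

+√(1/15) = +0.258199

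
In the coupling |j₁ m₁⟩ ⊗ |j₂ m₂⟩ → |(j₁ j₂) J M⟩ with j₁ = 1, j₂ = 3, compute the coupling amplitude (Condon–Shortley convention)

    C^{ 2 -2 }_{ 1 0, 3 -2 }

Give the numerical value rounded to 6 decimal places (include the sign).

−√(5/21) ≈ -0.487950

triangle: 2!·0!·4!/7! = 48/5040
(j±m)!: 1!·1!·1!·5!·0!·4! = 2880
prefactor² = (2J+1)·Δ·N² = 960/7
  k=1: −1/(1!·1!·0!·0!·0!·4!) = -1/24
Σ = -1/24  ⇒  CG² = 960/7·(-1/24)² = 5/21
CG = −√(5/21) = -0.487950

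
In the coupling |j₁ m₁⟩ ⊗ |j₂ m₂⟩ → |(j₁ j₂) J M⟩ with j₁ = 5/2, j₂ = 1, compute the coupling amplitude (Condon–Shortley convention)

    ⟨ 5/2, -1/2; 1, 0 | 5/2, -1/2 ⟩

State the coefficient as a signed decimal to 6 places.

√[6·1!4!1!/7! · 2!3!1!1!2!3!] = √(144/35)
  +(−1)^0/∏(0,1,3,1,1,0)! = 1/6  (running 1/6)
  +(−1)^1/∏(1,0,2,0,2,1)! = -1/4  (running -1/12)
⟨..|..⟩ = √(144/35)·(-1/12) = -0.169031

-0.169031  (= −√(1/35))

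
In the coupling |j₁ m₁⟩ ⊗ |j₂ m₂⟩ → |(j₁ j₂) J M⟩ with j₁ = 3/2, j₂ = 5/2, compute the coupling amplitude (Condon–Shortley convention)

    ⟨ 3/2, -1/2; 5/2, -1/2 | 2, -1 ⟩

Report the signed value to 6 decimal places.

−√(25/84) = -0.545545

√[5·2!1!3!/7! · 1!2!2!3!1!3!] = √(12/7)
  +(−1)^1/∏(1,1,1,1,0,2)! = -1/2  (running -1/2)
  +(−1)^2/∏(2,0,0,0,1,3)! = 1/12  (running -5/12)
⟨..|..⟩ = √(12/7)·(-5/12) = -0.545545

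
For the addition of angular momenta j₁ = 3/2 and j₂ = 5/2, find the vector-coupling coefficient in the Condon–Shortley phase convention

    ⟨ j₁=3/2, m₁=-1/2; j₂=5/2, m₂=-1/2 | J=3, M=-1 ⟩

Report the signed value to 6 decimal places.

−√(1/60) ≈ -0.129099

triangle: 1!·2!·4!/8! = 48/40320
(j±m)!: 1!·2!·2!·3!·2!·4! = 1152
prefactor² = (2J+1)·Δ·N² = 48/5
  k=0: +1/(0!·1!·2!·2!·0!·2!) = 1/8
  k=1: −1/(1!·0!·1!·1!·1!·3!) = -1/6
Σ = -1/24  ⇒  CG² = 48/5·(-1/24)² = 1/60
CG = −√(1/60) = -0.129099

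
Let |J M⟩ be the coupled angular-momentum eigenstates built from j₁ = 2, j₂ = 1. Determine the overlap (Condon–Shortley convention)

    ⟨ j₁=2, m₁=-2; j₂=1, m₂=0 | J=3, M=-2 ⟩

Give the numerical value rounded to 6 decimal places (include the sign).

+0.577350  (= +√(1/3))

triangle: 0!*4!*2!/7! = 48/5040
(j±m)!: 0!*4!*1!*1!*1!*5! = 2880
prefactor² = (2J+1)*Δ*N² = 192
  k=0: +1/(0!*0!*4!*1!*0!*1!) = 1/24
Σ = 1/24  ⇒  CG² = 192*1/24² = 1/3
CG = +√(1/3) = +0.577350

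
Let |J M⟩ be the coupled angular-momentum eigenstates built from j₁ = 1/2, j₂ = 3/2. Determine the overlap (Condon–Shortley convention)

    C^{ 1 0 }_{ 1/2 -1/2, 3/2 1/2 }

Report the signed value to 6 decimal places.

−√(1/2) = -0.707107

√[3·1!0!2!/4! · 0!1!2!1!1!1!] = √(1/2)
  +(−1)^1/∏(1,0,0,1,0,1)! = -1  (running -1)
⟨..|..⟩ = √(1/2)·(-1) = -0.707107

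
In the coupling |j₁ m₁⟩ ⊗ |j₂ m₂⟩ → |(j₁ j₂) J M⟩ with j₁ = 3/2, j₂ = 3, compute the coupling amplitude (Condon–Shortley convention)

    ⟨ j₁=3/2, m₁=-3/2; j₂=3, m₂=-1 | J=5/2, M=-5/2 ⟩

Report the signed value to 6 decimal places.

j₁+j₂−J=2  J+j₁−j₂=1  J−j₁+j₂=4  j₁+j₂+J+1=8
(j₁±m₁, j₂±m₂, J±M) = (0,3,2,4,0,5)
P² = 1728/7
sum k=2..2:
  [2] +1/48 = 1/48
S = 1/48
C² = P²·S² = 3/28 ; C = +0.327327

+0.327327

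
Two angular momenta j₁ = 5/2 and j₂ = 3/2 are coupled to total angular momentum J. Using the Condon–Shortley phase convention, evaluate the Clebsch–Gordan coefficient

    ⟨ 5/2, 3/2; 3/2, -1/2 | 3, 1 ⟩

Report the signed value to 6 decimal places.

+0.639010

√[7·1!4!2!/8! · 4!1!1!2!4!2!] = √(96/5)
  +(−1)^0/∏(0,1,1,1,3,1)! = 1/6  (running 1/6)
  +(−1)^1/∏(1,0,0,0,4,2)! = -1/48  (running 7/48)
⟨..|..⟩ = √(96/5)·(7/48) = +0.639010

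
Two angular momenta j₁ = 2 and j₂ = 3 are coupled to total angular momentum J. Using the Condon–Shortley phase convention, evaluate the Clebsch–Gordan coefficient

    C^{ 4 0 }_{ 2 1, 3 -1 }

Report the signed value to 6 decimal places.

+√(5/14) = +0.597614

triangle: 1!*3!*5!/10! = 720/3628800
(j±m)!: 3!*1!*2!*4!*4!*4! = 165888
prefactor² = (2J+1)*Δ*N² = 10368/35
  k=0: +1/(0!*1!*1!*2!*2!*3!) = 1/24
  k=1: −1/(1!*0!*0!*1!*3!*4!) = -1/144
Σ = 5/144  ⇒  CG² = 10368/35*5/144² = 5/14
CG = +√(5/14) = +0.597614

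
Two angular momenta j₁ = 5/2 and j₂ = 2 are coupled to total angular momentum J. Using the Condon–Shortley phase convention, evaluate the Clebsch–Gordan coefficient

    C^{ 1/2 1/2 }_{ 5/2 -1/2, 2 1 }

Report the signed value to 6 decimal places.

j₁+j₂−J=4  J+j₁−j₂=1  J−j₁+j₂=0  j₁+j₂+J+1=6
(j₁±m₁, j₂±m₂, J±M) = (2,3,3,1,1,0)
P² = 24/5
sum k=3..3:
  [3] −1/6 = -1/6
S = -1/6
C² = P²·S² = 2/15 ; C = -0.365148

−√(2/15) ≈ -0.365148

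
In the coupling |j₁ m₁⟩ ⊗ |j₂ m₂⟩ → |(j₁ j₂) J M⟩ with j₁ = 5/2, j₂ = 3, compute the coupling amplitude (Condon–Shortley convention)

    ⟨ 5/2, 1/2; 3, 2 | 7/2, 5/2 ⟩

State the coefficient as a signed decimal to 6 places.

j₁+j₂−J=2  J+j₁−j₂=3  J−j₁+j₂=4  j₁+j₂+J+1=10
(j₁±m₁, j₂±m₂, J±M) = (3,2,5,1,6,1)
P² = 4608/7
sum k=1..2:
  [1] −1/48 = -1/48
  [2] +1/72 = 1/72
S = -1/144
C² = P²·S² = 2/63 ; C = -0.178174

-0.178174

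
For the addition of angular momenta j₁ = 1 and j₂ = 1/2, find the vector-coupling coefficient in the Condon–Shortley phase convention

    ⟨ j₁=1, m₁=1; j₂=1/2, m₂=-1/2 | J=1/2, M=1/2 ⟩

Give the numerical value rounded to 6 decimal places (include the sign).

√[2·1!1!0!/3! · 2!0!0!1!1!0!] = √(2/3)
  +(−1)^0/∏(0,1,0,0,1,0)! = 1  (running 1)
⟨..|..⟩ = √(2/3)·(1) = +0.816497

+√(2/3) ≈ +0.816497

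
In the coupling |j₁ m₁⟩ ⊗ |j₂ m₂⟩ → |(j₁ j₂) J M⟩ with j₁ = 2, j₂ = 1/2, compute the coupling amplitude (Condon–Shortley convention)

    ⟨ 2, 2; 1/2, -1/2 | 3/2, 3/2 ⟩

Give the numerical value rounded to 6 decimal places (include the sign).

triangle: 1!*3!*0!/5! = 6/120
(j±m)!: 4!*0!*0!*1!*3!*0! = 144
prefactor² = (2J+1)*Δ*N² = 144/5
  k=0: +1/(0!*1!*0!*0!*3!*0!) = 1/6
Σ = 1/6  ⇒  CG² = 144/5*1/6² = 4/5
CG = +√(4/5) = +0.894427

+0.894427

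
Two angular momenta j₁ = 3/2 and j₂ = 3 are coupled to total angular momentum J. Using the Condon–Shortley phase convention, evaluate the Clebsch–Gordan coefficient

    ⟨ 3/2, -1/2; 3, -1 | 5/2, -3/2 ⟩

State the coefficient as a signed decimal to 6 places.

−√(7/20) = -0.591608

√[6·2!1!4!/8! · 1!2!2!4!1!4!] = √(576/35)
  +(−1)^1/∏(1,1,1,1,0,3)! = -1/6  (running -1/6)
  +(−1)^2/∏(2,0,0,0,1,4)! = 1/48  (running -7/48)
⟨..|..⟩ = √(576/35)·(-7/48) = -0.591608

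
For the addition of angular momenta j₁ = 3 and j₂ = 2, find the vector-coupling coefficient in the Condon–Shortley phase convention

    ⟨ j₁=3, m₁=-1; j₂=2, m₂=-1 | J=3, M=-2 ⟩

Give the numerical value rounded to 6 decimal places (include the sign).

√[7·2!4!2!/9! · 2!4!1!3!1!5!] = √(64)
  +(−1)^0/∏(0,2,4,1,0,1)! = 1/48  (running 1/48)
  +(−1)^1/∏(1,1,3,0,1,2)! = -1/12  (running -1/16)
⟨..|..⟩ = √(64)·(-1/16) = -0.500000

−√(1/4) ≈ -0.500000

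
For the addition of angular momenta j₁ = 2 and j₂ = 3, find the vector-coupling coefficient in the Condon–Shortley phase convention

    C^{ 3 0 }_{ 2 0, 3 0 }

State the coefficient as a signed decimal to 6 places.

-0.516398

√[7·2!2!4!/9! · 2!2!3!3!3!3!] = √(48/5)
  +(−1)^0/∏(0,2,2,3,0,1)! = 1/24  (running 1/24)
  +(−1)^1/∏(1,1,1,2,1,2)! = -1/4  (running -5/24)
  +(−1)^2/∏(2,0,0,1,2,3)! = 1/24  (running -1/6)
⟨..|..⟩ = √(48/5)·(-1/6) = -0.516398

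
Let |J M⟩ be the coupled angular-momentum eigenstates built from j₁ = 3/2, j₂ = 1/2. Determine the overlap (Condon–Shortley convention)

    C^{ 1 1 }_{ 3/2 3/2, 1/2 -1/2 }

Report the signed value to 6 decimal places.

√[3·1!2!0!/4! · 3!0!0!1!2!0!] = √(3)
  +(−1)^0/∏(0,1,0,0,2,0)! = 1/2  (running 1/2)
⟨..|..⟩ = √(3)·(1/2) = +0.866025

+0.866025  (= +√(3/4))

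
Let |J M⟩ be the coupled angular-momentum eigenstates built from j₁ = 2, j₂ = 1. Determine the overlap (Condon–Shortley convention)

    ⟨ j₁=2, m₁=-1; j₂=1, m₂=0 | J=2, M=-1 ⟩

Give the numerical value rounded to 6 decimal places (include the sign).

√[5·1!3!1!/6! · 1!3!1!1!1!3!] = √(3/2)
  +(−1)^0/∏(0,1,3,1,0,0)! = 1/6  (running 1/6)
  +(−1)^1/∏(1,0,2,0,1,1)! = -1/2  (running -1/3)
⟨..|..⟩ = √(3/2)·(-1/3) = -0.408248

-0.408248  (= −√(1/6))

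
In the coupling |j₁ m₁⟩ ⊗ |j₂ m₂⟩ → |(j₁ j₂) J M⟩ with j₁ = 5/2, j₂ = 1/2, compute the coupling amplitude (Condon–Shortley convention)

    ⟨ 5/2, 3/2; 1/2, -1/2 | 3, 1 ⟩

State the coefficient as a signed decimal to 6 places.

j₁+j₂−J=0  J+j₁−j₂=5  J−j₁+j₂=1  j₁+j₂+J+1=7
(j₁±m₁, j₂±m₂, J±M) = (4,1,0,1,4,2)
P² = 192
sum k=0..0:
  [0] +1/24 = 1/24
S = 1/24
C² = P²·S² = 1/3 ; C = +0.577350

+√(1/3) ≈ +0.577350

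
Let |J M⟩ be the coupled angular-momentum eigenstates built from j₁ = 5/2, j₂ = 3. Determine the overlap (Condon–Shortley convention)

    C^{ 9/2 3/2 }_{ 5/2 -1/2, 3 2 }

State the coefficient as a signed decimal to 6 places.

√[10·1!4!5!/11! · 2!3!5!1!6!3!] = √(345600/77)
  +(−1)^0/∏(0,1,3,5,1,0)! = 1/720  (running 1/720)
  +(−1)^1/∏(1,0,2,4,2,1)! = -1/96  (running -13/1440)
⟨..|..⟩ = √(345600/77)·(-13/1440) = -0.604815

−√(169/462) = -0.604815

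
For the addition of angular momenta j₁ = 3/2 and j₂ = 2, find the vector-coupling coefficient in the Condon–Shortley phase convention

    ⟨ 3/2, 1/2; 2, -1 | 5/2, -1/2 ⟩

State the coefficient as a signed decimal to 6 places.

triangle: 1!×2!×3!/7! = 12/5040
(j±m)!: 2!×1!×1!×3!×2!×3! = 144
prefactor² = (2J+1)×Δ×N² = 72/35
  k=0: +1/(0!×1!×1!×1!×1!×2!) = 1/2
  k=1: −1/(1!×0!×0!×0!×2!×3!) = -1/12
Σ = 5/12  ⇒  CG² = 72/35×5/12² = 5/14
CG = +√(5/14) = +0.597614

+0.597614  (= +√(5/14))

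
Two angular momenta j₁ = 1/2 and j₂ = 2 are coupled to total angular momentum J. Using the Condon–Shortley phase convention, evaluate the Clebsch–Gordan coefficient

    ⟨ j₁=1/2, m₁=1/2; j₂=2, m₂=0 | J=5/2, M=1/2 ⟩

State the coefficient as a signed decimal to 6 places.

j₁+j₂−J=0  J+j₁−j₂=1  J−j₁+j₂=4  j₁+j₂+J+1=6
(j₁±m₁, j₂±m₂, J±M) = (1,0,2,2,3,2)
P² = 48/5
sum k=0..0:
  [0] +1/4 = 1/4
S = 1/4
C² = P²·S² = 3/5 ; C = +0.774597

+√(3/5) = +0.774597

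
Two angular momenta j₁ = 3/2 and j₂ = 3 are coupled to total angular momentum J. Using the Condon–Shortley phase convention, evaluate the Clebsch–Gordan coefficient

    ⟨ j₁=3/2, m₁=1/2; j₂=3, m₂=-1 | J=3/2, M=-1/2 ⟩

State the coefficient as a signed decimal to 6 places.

triangle: 3!×0!×3!/7! = 36/5040
(j±m)!: 2!×1!×2!×4!×1!×2! = 192
prefactor² = (2J+1)×Δ×N² = 192/35
  k=1: −1/(1!×2!×0!×1!×0!×2!) = -1/4
Σ = -1/4  ⇒  CG² = 192/35×(-1/4)² = 12/35
CG = −√(12/35) = -0.585540

-0.585540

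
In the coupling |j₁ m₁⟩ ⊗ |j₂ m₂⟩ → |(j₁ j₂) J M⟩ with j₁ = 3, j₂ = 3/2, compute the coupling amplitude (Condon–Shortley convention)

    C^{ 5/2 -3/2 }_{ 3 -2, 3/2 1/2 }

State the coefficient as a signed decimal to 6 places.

j₁+j₂−J=2  J+j₁−j₂=4  J−j₁+j₂=1  j₁+j₂+J+1=8
(j₁±m₁, j₂±m₂, J±M) = (1,5,2,1,1,4)
P² = 288/7
sum k=1..2:
  [1] −1/24 = -1/24
  [2] +1/12 = 1/12
S = 1/24
C² = P²·S² = 1/14 ; C = +0.267261

+√(1/14) ≈ +0.267261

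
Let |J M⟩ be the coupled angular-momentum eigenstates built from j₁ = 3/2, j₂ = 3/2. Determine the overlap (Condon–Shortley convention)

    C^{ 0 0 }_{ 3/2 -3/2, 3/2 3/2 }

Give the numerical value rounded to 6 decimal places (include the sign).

−√(1/4) ≈ -0.500000

triangle: 3!*0!*0!/4! = 6/24
(j±m)!: 0!*3!*3!*0!*0!*0! = 36
prefactor² = (2J+1)*Δ*N² = 9
  k=3: −1/(3!*0!*0!*0!*0!*0!) = -1/6
Σ = -1/6  ⇒  CG² = 9*(-1/6)² = 1/4
CG = −√(1/4) = -0.500000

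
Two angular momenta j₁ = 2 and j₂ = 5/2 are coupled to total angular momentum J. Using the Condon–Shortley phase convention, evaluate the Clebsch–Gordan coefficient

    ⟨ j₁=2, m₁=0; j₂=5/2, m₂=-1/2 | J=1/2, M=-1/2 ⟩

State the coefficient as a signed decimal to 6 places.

+√(1/5) ≈ +0.447214

triangle: 4!*0!*1!/6! = 24/720
(j±m)!: 2!*2!*2!*3!*0!*1! = 48
prefactor² = (2J+1)*Δ*N² = 16/5
  k=2: +1/(2!*2!*0!*0!*0!*1!) = 1/4
Σ = 1/4  ⇒  CG² = 16/5*1/4² = 1/5
CG = +√(1/5) = +0.447214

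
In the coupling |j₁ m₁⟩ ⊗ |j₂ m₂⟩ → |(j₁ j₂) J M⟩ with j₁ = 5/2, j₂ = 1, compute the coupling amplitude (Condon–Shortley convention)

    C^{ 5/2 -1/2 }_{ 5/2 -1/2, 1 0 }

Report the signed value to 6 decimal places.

−√(1/35) = -0.169031

√[6·1!4!1!/7! · 2!3!1!1!2!3!] = √(144/35)
  +(−1)^0/∏(0,1,3,1,1,0)! = 1/6  (running 1/6)
  +(−1)^1/∏(1,0,2,0,2,1)! = -1/4  (running -1/12)
⟨..|..⟩ = √(144/35)·(-1/12) = -0.169031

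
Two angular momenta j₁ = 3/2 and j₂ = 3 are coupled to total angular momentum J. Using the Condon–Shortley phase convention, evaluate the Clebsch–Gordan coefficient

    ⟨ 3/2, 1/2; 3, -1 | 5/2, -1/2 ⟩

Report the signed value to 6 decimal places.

−√(1/70) ≈ -0.119523

j₁+j₂−J=2  J+j₁−j₂=1  J−j₁+j₂=4  j₁+j₂+J+1=8
(j₁±m₁, j₂±m₂, J±M) = (2,1,2,4,2,3)
P² = 288/35
sum k=0..1:
  [0] +1/8 = 1/8
  [1] −1/6 = -1/6
S = -1/24
C² = P²·S² = 1/70 ; C = -0.119523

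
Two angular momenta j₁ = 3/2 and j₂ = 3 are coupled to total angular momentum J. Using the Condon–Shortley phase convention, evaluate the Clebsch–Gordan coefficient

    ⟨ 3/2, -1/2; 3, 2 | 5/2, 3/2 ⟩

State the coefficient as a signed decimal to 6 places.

+√(1/14) ≈ +0.267261

√[6·2!1!4!/8! · 1!2!5!1!4!1!] = √(288/7)
  +(−1)^1/∏(1,1,1,4,0,0)! = -1/24  (running -1/24)
  +(−1)^2/∏(2,0,0,3,1,1)! = 1/12  (running 1/24)
⟨..|..⟩ = √(288/7)·(1/24) = +0.267261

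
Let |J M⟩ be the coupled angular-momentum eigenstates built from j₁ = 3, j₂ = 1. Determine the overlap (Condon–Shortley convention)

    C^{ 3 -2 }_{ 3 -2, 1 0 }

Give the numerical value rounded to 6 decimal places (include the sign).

−√(1/3) ≈ -0.577350

√[7·1!5!1!/8! · 1!5!1!1!1!5!] = √(300)
  +(−1)^0/∏(0,1,5,1,0,0)! = 1/120  (running 1/120)
  +(−1)^1/∏(1,0,4,0,1,1)! = -1/24  (running -1/30)
⟨..|..⟩ = √(300)·(-1/30) = -0.577350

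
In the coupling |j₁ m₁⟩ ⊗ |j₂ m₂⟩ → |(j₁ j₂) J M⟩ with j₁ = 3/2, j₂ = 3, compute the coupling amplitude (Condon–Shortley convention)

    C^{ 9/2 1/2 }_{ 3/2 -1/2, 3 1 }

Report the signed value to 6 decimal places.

+√(5/14) = +0.597614

√[10·0!3!6!/10! · 1!2!4!2!5!4!] = √(23040/7)
  +(−1)^0/∏(0,0,2,4,1,2)! = 1/96  (running 1/96)
⟨..|..⟩ = √(23040/7)·(1/96) = +0.597614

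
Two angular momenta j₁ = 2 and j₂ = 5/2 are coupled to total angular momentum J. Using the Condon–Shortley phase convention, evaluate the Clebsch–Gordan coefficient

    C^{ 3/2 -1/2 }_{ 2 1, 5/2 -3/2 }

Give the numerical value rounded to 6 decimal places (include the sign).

√[4·3!1!2!/7! · 3!1!1!4!1!2!] = √(96/35)
  +(−1)^0/∏(0,3,1,1,0,1)! = 1/6  (running 1/6)
  +(−1)^1/∏(1,2,0,0,1,2)! = -1/4  (running -1/12)
⟨..|..⟩ = √(96/35)·(-1/12) = -0.138013

-0.138013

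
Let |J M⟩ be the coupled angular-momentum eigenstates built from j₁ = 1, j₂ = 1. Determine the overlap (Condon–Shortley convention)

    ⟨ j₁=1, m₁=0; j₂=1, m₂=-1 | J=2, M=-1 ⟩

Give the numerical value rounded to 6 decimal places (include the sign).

triangle: 0!·2!·2!/5! = 4/120
(j±m)!: 1!·1!·0!·2!·1!·3! = 12
prefactor² = (2J+1)·Δ·N² = 2
  k=0: +1/(0!·0!·1!·0!·1!·2!) = 1/2
Σ = 1/2  ⇒  CG² = 2·1/2² = 1/2
CG = +√(1/2) = +0.707107

+0.707107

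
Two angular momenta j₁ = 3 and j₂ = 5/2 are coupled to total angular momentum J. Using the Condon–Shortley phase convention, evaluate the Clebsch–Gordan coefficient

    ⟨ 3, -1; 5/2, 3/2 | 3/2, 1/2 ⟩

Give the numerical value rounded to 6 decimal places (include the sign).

triangle: 4!*2!*1!/8! = 48/40320
(j±m)!: 2!*4!*4!*1!*2!*1! = 2304
prefactor² = (2J+1)*Δ*N² = 384/35
  k=3: −1/(3!*1!*1!*1!*1!*0!) = -1/6
  k=4: +1/(4!*0!*0!*0!*2!*1!) = 1/48
Σ = -7/48  ⇒  CG² = 384/35*(-7/48)² = 7/30
CG = −√(7/30) = -0.483046

-0.483046  (= −√(7/30))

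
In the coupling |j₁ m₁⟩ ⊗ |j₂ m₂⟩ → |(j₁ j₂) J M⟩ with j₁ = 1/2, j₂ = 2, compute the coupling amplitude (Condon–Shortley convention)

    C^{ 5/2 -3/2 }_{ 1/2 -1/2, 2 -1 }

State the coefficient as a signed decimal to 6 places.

+0.894427  (= +√(4/5))

j₁+j₂−J=0  J+j₁−j₂=1  J−j₁+j₂=4  j₁+j₂+J+1=6
(j₁±m₁, j₂±m₂, J±M) = (0,1,1,3,1,4)
P² = 144/5
sum k=0..0:
  [0] +1/6 = 1/6
S = 1/6
C² = P²·S² = 4/5 ; C = +0.894427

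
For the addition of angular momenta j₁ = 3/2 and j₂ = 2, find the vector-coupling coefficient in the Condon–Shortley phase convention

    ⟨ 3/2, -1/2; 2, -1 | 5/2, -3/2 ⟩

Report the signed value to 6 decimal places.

+0.169031  (= +√(1/35))

triangle: 1!×2!×3!/7! = 12/5040
(j±m)!: 1!×2!×1!×3!×1!×4! = 288
prefactor² = (2J+1)×Δ×N² = 144/35
  k=0: +1/(0!×1!×2!×1!×0!×2!) = 1/4
  k=1: −1/(1!×0!×1!×0!×1!×3!) = -1/6
Σ = 1/12  ⇒  CG² = 144/35×1/12² = 1/35
CG = +√(1/35) = +0.169031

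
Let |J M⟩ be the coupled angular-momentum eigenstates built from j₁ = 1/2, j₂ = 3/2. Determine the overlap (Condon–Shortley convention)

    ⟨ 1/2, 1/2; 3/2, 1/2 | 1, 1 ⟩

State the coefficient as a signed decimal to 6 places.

j₁+j₂−J=1  J+j₁−j₂=0  J−j₁+j₂=2  j₁+j₂+J+1=4
(j₁±m₁, j₂±m₂, J±M) = (1,0,2,1,2,0)
P² = 1
sum k=0..0:
  [0] +1/2 = 1/2
S = 1/2
C² = P²·S² = 1/4 ; C = +0.500000

+0.500000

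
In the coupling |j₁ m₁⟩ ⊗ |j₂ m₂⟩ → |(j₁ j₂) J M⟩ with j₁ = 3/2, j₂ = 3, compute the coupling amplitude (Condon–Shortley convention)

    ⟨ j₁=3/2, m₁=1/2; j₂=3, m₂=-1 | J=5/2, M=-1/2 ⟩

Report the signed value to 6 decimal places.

√[6·2!1!4!/8! · 2!1!2!4!2!3!] = √(288/35)
  +(−1)^0/∏(0,2,1,2,0,2)! = 1/8  (running 1/8)
  +(−1)^1/∏(1,1,0,1,1,3)! = -1/6  (running -1/24)
⟨..|..⟩ = √(288/35)·(-1/24) = -0.119523

-0.119523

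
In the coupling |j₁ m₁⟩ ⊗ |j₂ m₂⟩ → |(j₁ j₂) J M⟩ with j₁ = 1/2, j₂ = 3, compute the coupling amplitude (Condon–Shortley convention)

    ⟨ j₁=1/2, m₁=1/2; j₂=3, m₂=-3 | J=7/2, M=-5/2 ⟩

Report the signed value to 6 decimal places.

triangle: 0!·1!·6!/8! = 720/40320
(j±m)!: 1!·0!·0!·6!·1!·6! = 518400
prefactor² = (2J+1)·Δ·N² = 518400/7
  k=0: +1/(0!·0!·0!·0!·1!·6!) = 1/720
Σ = 1/720  ⇒  CG² = 518400/7·1/720² = 1/7
CG = +√(1/7) = +0.377964

+√(1/7) ≈ +0.377964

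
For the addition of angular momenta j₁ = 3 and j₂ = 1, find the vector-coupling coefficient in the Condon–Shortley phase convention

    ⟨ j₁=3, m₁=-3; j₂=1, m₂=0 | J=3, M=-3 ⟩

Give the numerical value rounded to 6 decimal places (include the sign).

√[7·1!5!1!/8! · 0!6!1!1!0!6!] = √(10800)
  +(−1)^1/∏(1,0,5,0,0,1)! = -1/120  (running -1/120)
⟨..|..⟩ = √(10800)·(-1/120) = -0.866025

-0.866025  (= −√(3/4))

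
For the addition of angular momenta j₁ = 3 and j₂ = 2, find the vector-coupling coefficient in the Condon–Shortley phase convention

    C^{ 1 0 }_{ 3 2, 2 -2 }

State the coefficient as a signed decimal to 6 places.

triangle: 4!·2!·0!/7! = 48/5040
(j±m)!: 5!·1!·0!·4!·1!·1! = 2880
prefactor² = (2J+1)·Δ·N² = 576/7
  k=0: +1/(0!·4!·1!·0!·1!·0!) = 1/24
Σ = 1/24  ⇒  CG² = 576/7·1/24² = 1/7
CG = +√(1/7) = +0.377964

+0.377964  (= +√(1/7))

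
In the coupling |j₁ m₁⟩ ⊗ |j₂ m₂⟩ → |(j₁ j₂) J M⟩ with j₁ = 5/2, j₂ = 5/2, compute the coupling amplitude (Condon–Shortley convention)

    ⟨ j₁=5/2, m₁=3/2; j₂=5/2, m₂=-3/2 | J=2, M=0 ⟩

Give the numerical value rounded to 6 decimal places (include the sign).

+0.109109  (= +√(1/84))

j₁+j₂−J=3  J+j₁−j₂=2  J−j₁+j₂=2  j₁+j₂+J+1=8
(j₁±m₁, j₂±m₂, J±M) = (4,1,1,4,2,2)
P² = 48/7
sum k=0..1:
  [0] +1/6 = 1/6
  [1] −1/8 = -1/8
S = 1/24
C² = P²·S² = 1/84 ; C = +0.109109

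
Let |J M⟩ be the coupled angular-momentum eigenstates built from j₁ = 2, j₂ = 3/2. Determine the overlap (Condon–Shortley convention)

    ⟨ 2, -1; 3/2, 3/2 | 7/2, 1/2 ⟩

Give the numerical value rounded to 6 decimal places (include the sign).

√[8·0!4!3!/8! · 1!3!3!0!4!3!] = √(5184/35)
  +(−1)^0/∏(0,0,3,3,1,0)! = 1/36  (running 1/36)
⟨..|..⟩ = √(5184/35)·(1/36) = +0.338062

+0.338062  (= +√(4/35))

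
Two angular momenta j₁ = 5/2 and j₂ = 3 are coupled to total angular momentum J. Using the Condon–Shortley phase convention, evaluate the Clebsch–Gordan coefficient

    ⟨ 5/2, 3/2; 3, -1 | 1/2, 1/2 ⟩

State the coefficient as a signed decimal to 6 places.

-0.308607

j₁+j₂−J=5  J+j₁−j₂=0  J−j₁+j₂=1  j₁+j₂+J+1=7
(j₁±m₁, j₂±m₂, J±M) = (4,1,2,4,1,0)
P² = 384/7
sum k=1..1:
  [1] −1/24 = -1/24
S = -1/24
C² = P²·S² = 2/21 ; C = -0.308607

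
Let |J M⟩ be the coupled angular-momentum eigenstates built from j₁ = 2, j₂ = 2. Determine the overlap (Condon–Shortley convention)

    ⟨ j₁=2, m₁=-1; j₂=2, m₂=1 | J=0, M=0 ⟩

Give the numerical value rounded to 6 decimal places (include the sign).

j₁+j₂−J=4  J+j₁−j₂=0  J−j₁+j₂=0  j₁+j₂+J+1=5
(j₁±m₁, j₂±m₂, J±M) = (1,3,3,1,0,0)
P² = 36/5
sum k=3..3:
  [3] −1/6 = -1/6
S = -1/6
C² = P²·S² = 1/5 ; C = -0.447214

−√(1/5) ≈ -0.447214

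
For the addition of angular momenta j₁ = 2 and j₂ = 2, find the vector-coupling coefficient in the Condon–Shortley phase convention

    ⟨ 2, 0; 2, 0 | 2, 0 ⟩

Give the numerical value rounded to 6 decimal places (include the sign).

−√(2/7) ≈ -0.534522

√[5·2!2!2!/7! · 2!2!2!2!2!2!] = √(32/63)
  +(−1)^0/∏(0,2,2,2,0,0)! = 1/8  (running 1/8)
  +(−1)^1/∏(1,1,1,1,1,1)! = -1  (running -7/8)
  +(−1)^2/∏(2,0,0,0,2,2)! = 1/8  (running -3/4)
⟨..|..⟩ = √(32/63)·(-3/4) = -0.534522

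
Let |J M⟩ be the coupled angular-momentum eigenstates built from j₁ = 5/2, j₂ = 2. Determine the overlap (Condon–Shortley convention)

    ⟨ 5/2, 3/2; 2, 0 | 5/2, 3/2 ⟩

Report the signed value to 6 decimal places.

√[6·2!3!2!/8! · 4!1!2!2!4!1!] = √(288/35)
  +(−1)^0/∏(0,2,1,2,2,0)! = 1/8  (running 1/8)
  +(−1)^1/∏(1,1,0,1,3,1)! = -1/6  (running -1/24)
⟨..|..⟩ = √(288/35)·(-1/24) = -0.119523

-0.119523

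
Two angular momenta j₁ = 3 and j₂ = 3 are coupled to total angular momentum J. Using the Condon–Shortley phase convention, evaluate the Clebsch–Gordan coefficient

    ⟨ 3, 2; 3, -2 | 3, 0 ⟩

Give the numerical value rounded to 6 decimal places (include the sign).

+0.408248

triangle: 3!*3!*3!/10! = 216/3628800
(j±m)!: 5!*1!*1!*5!*3!*3! = 518400
prefactor² = (2J+1)*Δ*N² = 216
  k=0: +1/(0!*3!*1!*1!*2!*2!) = 1/24
  k=1: −1/(1!*2!*0!*0!*3!*3!) = -1/72
Σ = 1/36  ⇒  CG² = 216*1/36² = 1/6
CG = +√(1/6) = +0.408248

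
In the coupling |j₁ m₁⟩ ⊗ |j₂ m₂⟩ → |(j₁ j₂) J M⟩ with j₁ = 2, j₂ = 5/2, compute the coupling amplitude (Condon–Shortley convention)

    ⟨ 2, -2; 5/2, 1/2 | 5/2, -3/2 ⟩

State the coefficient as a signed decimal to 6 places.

√[6·2!2!3!/8! · 0!4!3!2!1!4!] = √(864/35)
  +(−1)^2/∏(2,0,2,1,0,2)! = 1/8  (running 1/8)
⟨..|..⟩ = √(864/35)·(1/8) = +0.621059

+0.621059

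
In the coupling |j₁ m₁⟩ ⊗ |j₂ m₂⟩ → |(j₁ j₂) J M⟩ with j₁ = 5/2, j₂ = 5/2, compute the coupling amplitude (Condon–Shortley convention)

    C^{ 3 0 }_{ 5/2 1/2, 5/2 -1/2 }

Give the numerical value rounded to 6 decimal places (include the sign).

−√(4/45) = -0.298142

j₁+j₂−J=2  J+j₁−j₂=3  J−j₁+j₂=3  j₁+j₂+J+1=9
(j₁±m₁, j₂±m₂, J±M) = (3,2,2,3,3,3)
P² = 36/5
sum k=0..2:
  [0] +1/8 = 1/8
  [1] −1/4 = -1/4
  [2] +1/72 = 1/72
S = -1/9
C² = P²·S² = 4/45 ; C = -0.298142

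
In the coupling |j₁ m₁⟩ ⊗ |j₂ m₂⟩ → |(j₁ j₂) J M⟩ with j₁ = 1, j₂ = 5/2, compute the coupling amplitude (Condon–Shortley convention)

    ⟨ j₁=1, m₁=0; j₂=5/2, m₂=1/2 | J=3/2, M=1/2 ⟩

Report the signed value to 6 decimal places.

√[4·2!0!3!/6! · 1!1!3!2!2!1!] = √(8/5)
  +(−1)^1/∏(1,1,0,2,0,1)! = -1/2  (running -1/2)
⟨..|..⟩ = √(8/5)·(-1/2) = -0.632456

-0.632456  (= −√(2/5))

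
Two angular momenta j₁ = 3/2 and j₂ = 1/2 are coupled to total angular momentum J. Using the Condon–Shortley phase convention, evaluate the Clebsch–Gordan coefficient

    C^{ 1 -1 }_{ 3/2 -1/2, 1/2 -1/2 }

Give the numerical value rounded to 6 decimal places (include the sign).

√[3·1!2!0!/4! · 1!2!0!1!0!2!] = √(1)
  +(−1)^0/∏(0,1,2,0,0,0)! = 1/2  (running 1/2)
⟨..|..⟩ = √(1)·(1/2) = +0.500000

+√(1/4) ≈ +0.500000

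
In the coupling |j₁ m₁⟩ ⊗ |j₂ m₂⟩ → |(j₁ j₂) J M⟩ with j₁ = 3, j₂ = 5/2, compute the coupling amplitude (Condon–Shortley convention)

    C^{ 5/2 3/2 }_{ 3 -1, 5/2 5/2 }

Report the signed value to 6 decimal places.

-0.534522  (= −√(2/7))

triangle: 3!*3!*2!/9! = 72/362880
(j±m)!: 2!*4!*5!*0!*4!*1! = 138240
prefactor² = (2J+1)*Δ*N² = 1152/7
  k=3: −1/(3!*0!*1!*2!*2!*0!) = -1/24
Σ = -1/24  ⇒  CG² = 1152/7*(-1/24)² = 2/7
CG = −√(2/7) = -0.534522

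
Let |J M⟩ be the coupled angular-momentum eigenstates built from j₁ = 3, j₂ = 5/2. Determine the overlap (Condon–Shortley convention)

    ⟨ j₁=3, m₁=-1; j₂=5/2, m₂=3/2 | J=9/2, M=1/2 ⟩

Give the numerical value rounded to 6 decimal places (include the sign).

j₁+j₂−J=1  J+j₁−j₂=5  J−j₁+j₂=4  j₁+j₂+J+1=11
(j₁±m₁, j₂±m₂, J±M) = (2,4,4,1,5,4)
P² = 184320/77
sum k=0..1:
  [0] +1/576 = 1/576
  [1] −1/72 = -1/72
S = -7/576
C² = P²·S² = 35/99 ; C = -0.594588

−√(35/99) = -0.594588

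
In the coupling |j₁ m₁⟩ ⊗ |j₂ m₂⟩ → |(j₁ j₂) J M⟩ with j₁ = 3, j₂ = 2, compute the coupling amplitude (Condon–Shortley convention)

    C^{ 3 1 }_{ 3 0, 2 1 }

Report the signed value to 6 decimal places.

triangle: 2!×4!×2!/9! = 96/362880
(j±m)!: 3!×3!×3!×1!×4!×2! = 10368
prefactor² = (2J+1)×Δ×N² = 96/5
  k=1: −1/(1!×1!×2!×2!×2!×0!) = -1/8
  k=2: +1/(2!×0!×1!×1!×3!×1!) = 1/12
Σ = -1/24  ⇒  CG² = 96/5×(-1/24)² = 1/30
CG = −√(1/30) = -0.182574

−√(1/30) ≈ -0.182574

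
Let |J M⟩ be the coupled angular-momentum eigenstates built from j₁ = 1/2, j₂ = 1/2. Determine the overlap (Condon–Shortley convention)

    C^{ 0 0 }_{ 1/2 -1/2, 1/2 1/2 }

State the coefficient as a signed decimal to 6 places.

j₁+j₂−J=1  J+j₁−j₂=0  J−j₁+j₂=0  j₁+j₂+J+1=2
(j₁±m₁, j₂±m₂, J±M) = (0,1,1,0,0,0)
P² = 1/2
sum k=1..1:
  [1] −1/1 = -1
S = -1
C² = P²·S² = 1/2 ; C = -0.707107

−√(1/2) = -0.707107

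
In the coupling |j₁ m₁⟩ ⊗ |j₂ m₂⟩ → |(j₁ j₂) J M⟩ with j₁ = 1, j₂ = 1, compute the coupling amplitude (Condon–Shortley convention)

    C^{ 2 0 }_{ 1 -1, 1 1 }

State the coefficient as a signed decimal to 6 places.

+√(1/6) = +0.408248

triangle: 0!*2!*2!/5! = 4/120
(j±m)!: 0!*2!*2!*0!*2!*2! = 16
prefactor² = (2J+1)*Δ*N² = 8/3
  k=0: +1/(0!*0!*2!*2!*0!*0!) = 1/4
Σ = 1/4  ⇒  CG² = 8/3*1/4² = 1/6
CG = +√(1/6) = +0.408248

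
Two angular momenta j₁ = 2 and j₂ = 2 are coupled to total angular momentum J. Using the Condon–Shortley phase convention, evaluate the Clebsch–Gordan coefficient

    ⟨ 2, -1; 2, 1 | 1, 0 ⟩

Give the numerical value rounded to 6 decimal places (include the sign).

triangle: 3!*1!*1!/6! = 6/720
(j±m)!: 1!*3!*3!*1!*1!*1! = 36
prefactor² = (2J+1)*Δ*N² = 9/10
  k=2: +1/(2!*1!*1!*1!*0!*0!) = 1/2
  k=3: −1/(3!*0!*0!*0!*1!*1!) = -1/6
Σ = 1/3  ⇒  CG² = 9/10*1/3² = 1/10
CG = +√(1/10) = +0.316228

+0.316228  (= +√(1/10))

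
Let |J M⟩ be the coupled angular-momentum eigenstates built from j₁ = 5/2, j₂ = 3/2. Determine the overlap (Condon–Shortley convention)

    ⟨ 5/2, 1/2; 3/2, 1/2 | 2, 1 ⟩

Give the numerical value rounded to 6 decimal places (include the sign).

j₁+j₂−J=2  J+j₁−j₂=3  J−j₁+j₂=1  j₁+j₂+J+1=7
(j₁±m₁, j₂±m₂, J±M) = (3,2,2,1,3,1)
P² = 12/7
sum k=1..2:
  [1] −1/2 = -1/2
  [2] +1/12 = 1/12
S = -5/12
C² = P²·S² = 25/84 ; C = -0.545545

−√(25/84) = -0.545545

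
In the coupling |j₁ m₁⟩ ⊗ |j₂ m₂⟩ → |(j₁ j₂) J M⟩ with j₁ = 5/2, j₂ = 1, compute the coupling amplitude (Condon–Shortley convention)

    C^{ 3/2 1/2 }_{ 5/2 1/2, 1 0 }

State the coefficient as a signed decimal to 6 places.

-0.632456

√[4·2!3!0!/6! · 3!2!1!1!2!1!] = √(8/5)
  +(−1)^1/∏(1,1,1,0,2,0)! = -1/2  (running -1/2)
⟨..|..⟩ = √(8/5)·(-1/2) = -0.632456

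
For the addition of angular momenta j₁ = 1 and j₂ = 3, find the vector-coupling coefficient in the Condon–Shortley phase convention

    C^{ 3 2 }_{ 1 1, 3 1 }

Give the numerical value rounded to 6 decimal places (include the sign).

√[7·1!1!5!/8! · 2!0!4!2!5!1!] = √(240)
  +(−1)^0/∏(0,1,0,4,1,1)! = 1/24  (running 1/24)
⟨..|..⟩ = √(240)·(1/24) = +0.645497

+√(5/12) = +0.645497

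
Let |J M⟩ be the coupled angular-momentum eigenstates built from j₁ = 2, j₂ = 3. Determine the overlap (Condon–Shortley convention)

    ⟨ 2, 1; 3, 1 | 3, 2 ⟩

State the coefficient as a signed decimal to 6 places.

−√(1/4) = -0.500000

triangle: 2!×2!×4!/9! = 96/362880
(j±m)!: 3!×1!×4!×2!×5!×1! = 34560
prefactor² = (2J+1)×Δ×N² = 64
  k=0: +1/(0!×2!×1!×4!×1!×0!) = 1/48
  k=1: −1/(1!×1!×0!×3!×2!×1!) = -1/12
Σ = -1/16  ⇒  CG² = 64×(-1/16)² = 1/4
CG = −√(1/4) = -0.500000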